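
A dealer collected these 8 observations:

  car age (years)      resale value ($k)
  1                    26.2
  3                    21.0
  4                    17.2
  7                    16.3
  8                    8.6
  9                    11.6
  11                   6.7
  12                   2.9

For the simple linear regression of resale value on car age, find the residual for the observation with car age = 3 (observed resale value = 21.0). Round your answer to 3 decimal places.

n = 8, Σx = 55, Σy = 110.5, Σxy = 553.8, Σx² = 485
Sxx = Σx² − (Σx)²/n = 485 − 378.125 = 106.875
Sxy = Σxy − (Σx)(Σy)/n = 553.8 − 759.6875 = -205.8875
b = Sxy/Sxx = -205.8875/106.875 = -1.926433
a = ȳ − b·x̄ = 13.8125 − (-1.926433)·6.875 = 27.056725
ŷ(3) = 27.056725 + (-1.926433)·3 = 21.277427
residual = y − ŷ = 21.0 − 21.277427 = -0.277427

-0.277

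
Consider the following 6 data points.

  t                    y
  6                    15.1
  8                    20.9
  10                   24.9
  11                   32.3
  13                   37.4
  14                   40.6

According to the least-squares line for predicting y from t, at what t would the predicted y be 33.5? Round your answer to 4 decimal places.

n = 6, Σx = 62, Σy = 171.2, Σxy = 1916.7, Σx² = 686
Sxx = Σx² − (Σx)²/n = 686 − 640.666667 = 45.333333
Sxy = Σxy − (Σx)(Σy)/n = 1916.7 − 1769.066667 = 147.633333
b = Sxy/Sxx = 147.633333/45.333333 = 3.256618
a = ȳ − b·x̄ = 28.533333 − 3.256618·10.333333 = -5.118382
Set a + b·x = 33.5: x = (33.5 − (-5.118382)) / 3.256618 = 11.858433

11.8584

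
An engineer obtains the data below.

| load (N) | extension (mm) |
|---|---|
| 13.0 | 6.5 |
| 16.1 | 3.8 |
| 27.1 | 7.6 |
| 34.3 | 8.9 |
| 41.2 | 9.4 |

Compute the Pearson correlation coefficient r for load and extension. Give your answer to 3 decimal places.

n = 5, Σx = 131.7, Σy = 36.2, Σxy = 1044.19, Σx² = 4036.55, Σy² = 282.02
Sxx = Σx² − (Σx)²/n = 4036.55 − 3468.978 = 567.572
Sxy = Σxy − (Σx)(Σy)/n = 1044.19 − 953.508 = 90.682
Syy = Σy² − (Σy)²/n = 282.02 − 262.088 = 19.932
r = Sxy/√(Sxx·Syy) = 90.682/√(11312.845104) = 90.682/106.361859 = 0.852580

0.853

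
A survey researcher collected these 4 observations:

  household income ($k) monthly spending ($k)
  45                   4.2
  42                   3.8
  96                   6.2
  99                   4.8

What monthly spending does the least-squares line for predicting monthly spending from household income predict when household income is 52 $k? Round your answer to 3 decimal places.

n = 4, Σx = 282, Σy = 19, Σxy = 1419, Σx² = 22806
Sxx = Σx² − (Σx)²/n = 22806 − 19881 = 2925
Sxy = Σxy − (Σx)(Σy)/n = 1419 − 1339.5 = 79.5
b = Sxy/Sxx = 79.5/2925 = 0.027179
a = ȳ − b·x̄ = 4.75 − 0.027179·70.5 = 2.833846
ŷ(52) = a + b·52 = 2.833846 + 0.027179·52 = 4.247179

4.247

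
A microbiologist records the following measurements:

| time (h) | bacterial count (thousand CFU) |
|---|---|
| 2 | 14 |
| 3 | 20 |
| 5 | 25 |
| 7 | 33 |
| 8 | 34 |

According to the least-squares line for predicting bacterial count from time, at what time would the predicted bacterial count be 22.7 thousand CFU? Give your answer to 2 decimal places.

4.24

n = 5, Σx = 25, Σy = 126, Σxy = 716, Σx² = 151
Sxx = Σx² − (Σx)²/n = 151 − 125 = 26
Sxy = Σxy − (Σx)(Σy)/n = 716 − 630 = 86
b = Sxy/Sxx = 86/26 = 3.307692
a = ȳ − b·x̄ = 25.2 − 3.307692·5 = 8.661538
Set a + b·x = 22.7: x = (22.7 − 8.661538) / 3.307692 = 4.244186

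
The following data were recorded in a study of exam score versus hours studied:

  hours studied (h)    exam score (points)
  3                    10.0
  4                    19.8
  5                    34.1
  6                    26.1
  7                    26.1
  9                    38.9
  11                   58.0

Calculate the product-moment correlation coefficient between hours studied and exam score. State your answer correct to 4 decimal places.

0.9158

n = 7, Σx = 45, Σy = 213, Σxy = 1607.1, Σx² = 337, Σy² = 7894.48
Sxx = Σx² − (Σx)²/n = 337 − 289.285714 = 47.714286
Sxy = Σxy − (Σx)(Σy)/n = 1607.1 − 1369.285714 = 237.814286
Syy = Σy² − (Σy)²/n = 7894.48 − 6481.285714 = 1413.194286
r = Sxy/√(Sxx·Syy) = 237.814286/√(67429.555918) = 237.814286/259.672016 = 0.915826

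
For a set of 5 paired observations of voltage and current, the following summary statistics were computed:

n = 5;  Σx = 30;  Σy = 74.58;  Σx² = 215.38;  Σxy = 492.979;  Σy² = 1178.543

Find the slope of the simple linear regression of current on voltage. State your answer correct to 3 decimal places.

Sxx = Σx² − (Σx)²/n = 215.38 − 180 = 35.38
Sxy = Σxy − (Σx)(Σy)/n = 492.979 − 447.48 = 45.499
b = Sxy/Sxx = 45.499/35.38 = 1.286009

1.286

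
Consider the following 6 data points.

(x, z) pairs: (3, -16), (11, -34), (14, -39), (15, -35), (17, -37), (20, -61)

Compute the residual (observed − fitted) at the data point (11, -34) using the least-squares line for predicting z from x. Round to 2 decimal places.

n = 6, Σx = 80, Σy = -222, Σxy = -3342, Σx² = 1240
Sxx = Σx² − (Σx)²/n = 1240 − 1066.666667 = 173.333333
Sxy = Σxy − (Σx)(Σy)/n = -3342 − (-2960) = -382
b = Sxy/Sxx = -382/173.333333 = -2.203846
a = ȳ − b·x̄ = -37 − (-2.203846)·13.333333 = -7.615385
ŷ(11) = -7.615385 + (-2.203846)·11 = -31.857692
residual = y − ŷ = -34 − (-31.857692) = -2.142308

-2.14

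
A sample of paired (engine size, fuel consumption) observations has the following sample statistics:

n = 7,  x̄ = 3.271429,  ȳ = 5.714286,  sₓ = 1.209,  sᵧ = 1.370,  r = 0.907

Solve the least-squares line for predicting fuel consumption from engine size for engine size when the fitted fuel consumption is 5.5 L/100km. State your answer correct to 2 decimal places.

b = r · sᵧ/sₓ = 0.907 · 1.37/1.209 = 1.027783
a = ȳ − b·x̄ = 5.714286 − 1.027783·3.271429 = 2.351966
Set a + b·x = 5.5: x = (5.5 − 2.351966) / 1.027783 = 3.062936

3.06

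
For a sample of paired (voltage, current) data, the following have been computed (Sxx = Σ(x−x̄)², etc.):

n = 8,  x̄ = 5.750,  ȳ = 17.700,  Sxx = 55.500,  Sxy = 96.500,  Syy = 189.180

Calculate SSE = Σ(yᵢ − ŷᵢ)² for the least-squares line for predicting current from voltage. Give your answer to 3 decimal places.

b = Sxy/Sxx = 96.5/55.5 = 1.738739
SSE = Syy − b·Sxy = 189.18 − 1.738739·96.5 = 21.391712

21.392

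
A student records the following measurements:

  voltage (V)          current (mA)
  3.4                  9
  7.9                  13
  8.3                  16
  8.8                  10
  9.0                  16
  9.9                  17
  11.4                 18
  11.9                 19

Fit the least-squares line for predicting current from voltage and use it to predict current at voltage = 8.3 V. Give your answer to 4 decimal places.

n = 8, Σx = 70.6, Σy = 118, Σxy = 1097.7, Σx² = 670.88
Sxx = Σx² − (Σx)²/n = 670.88 − 623.045 = 47.835
Sxy = Σxy − (Σx)(Σy)/n = 1097.7 − 1041.35 = 56.35
b = Sxy/Sxx = 56.35/47.835 = 1.178008
a = ȳ − b·x̄ = 14.75 − 1.178008·8.825 = 4.354082
ŷ(8.3) = a + b·8.3 = 4.354082 + 1.178008·8.3 = 14.131546

14.1315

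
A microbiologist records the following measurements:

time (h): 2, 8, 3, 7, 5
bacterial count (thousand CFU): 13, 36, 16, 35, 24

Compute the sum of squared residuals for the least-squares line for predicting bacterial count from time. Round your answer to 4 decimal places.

6.4538

n = 5, Σx = 25, Σy = 124, Σxy = 727, Σx² = 151, Σy² = 3522
Sxx = Σx² − (Σx)²/n = 151 − 125 = 26
Sxy = Σxy − (Σx)(Σy)/n = 727 − 620 = 107
Syy = Σy² − (Σy)²/n = 3522 − 3075.2 = 446.8
b = Sxy/Sxx = 107/26 = 4.115385
SSE = Syy − b·Sxy = 446.8 − 4.115385·107 = 6.453846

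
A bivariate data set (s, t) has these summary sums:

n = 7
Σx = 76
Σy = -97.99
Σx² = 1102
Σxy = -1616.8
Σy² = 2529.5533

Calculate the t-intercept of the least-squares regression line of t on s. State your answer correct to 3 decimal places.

7.684

Sxx = Σx² − (Σx)²/n = 1102 − 825.142857 = 276.857143
Sxy = Σxy − (Σx)(Σy)/n = -1616.8 − (-1063.891429) = -552.908571
b = Sxy/Sxx = -552.908571/276.857143 = -1.997090
a = ȳ − b·x̄ = -13.998571 − (-1.997090)·10.857143 = 7.684118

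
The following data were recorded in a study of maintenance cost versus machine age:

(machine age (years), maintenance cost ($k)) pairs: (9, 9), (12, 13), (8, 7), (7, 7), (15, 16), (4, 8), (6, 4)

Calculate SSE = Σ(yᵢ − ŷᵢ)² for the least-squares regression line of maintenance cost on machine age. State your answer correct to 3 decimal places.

21.596

n = 7, Σx = 61, Σy = 64, Σxy = 638, Σx² = 615, Σy² = 684
Sxx = Σx² − (Σx)²/n = 615 − 531.571429 = 83.428571
Sxy = Σxy − (Σx)(Σy)/n = 638 − 557.714286 = 80.285714
Syy = Σy² − (Σy)²/n = 684 − 585.142857 = 98.857143
b = Sxy/Sxx = 80.285714/83.428571 = 0.962329
SSE = Syy − b·Sxy = 98.857143 − 0.962329·80.285714 = 21.595890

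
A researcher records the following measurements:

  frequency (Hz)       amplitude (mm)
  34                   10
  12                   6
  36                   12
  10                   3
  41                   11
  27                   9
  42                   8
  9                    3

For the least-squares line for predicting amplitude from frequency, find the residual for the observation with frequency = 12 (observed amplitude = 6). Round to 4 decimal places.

1.3177

n = 8, Σx = 211, Σy = 62, Σxy = 1931, Σx² = 6951
Sxx = Σx² − (Σx)²/n = 6951 − 5565.125 = 1385.875
Sxy = Σxy − (Σx)(Σy)/n = 1931 − 1635.25 = 295.75
b = Sxy/Sxx = 295.75/1385.875 = 0.213403
a = ȳ − b·x̄ = 7.75 − 0.213403·26.375 = 2.121494
ŷ(12) = 2.121494 + 0.213403·12 = 4.682331
residual = y − ŷ = 6 − 4.682331 = 1.317669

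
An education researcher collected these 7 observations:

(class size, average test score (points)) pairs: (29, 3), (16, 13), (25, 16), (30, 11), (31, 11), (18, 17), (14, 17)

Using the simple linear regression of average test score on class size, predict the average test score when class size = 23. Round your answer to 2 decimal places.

12.70

n = 7, Σx = 163, Σy = 88, Σxy = 1910, Σx² = 4103
Sxx = Σx² − (Σx)²/n = 4103 − 3795.571429 = 307.428571
Sxy = Σxy − (Σx)(Σy)/n = 1910 − 2049.142857 = -139.142857
b = Sxy/Sxx = -139.142857/307.428571 = -0.452602
a = ȳ − b·x̄ = 12.571429 − (-0.452602)·23.285714 = 23.110595
ŷ(23) = a + b·23 = 23.110595 + (-0.452602)·23 = 12.700743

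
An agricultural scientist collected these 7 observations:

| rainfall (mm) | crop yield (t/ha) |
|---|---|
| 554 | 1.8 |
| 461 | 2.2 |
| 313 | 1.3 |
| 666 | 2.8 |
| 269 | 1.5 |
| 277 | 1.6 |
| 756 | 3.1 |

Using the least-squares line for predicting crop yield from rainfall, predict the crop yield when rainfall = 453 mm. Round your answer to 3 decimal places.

n = 7, Σx = 3296, Σy = 14.3, Σxy = 7473.4, Σx² = 1781588
Sxx = Σx² − (Σx)²/n = 1781588 − 1551945.142857 = 229642.857143
Sxy = Σxy − (Σx)(Σy)/n = 7473.4 − 6733.257143 = 740.142857
b = Sxy/Sxx = 740.142857/229642.857143 = 0.003223
a = ȳ − b·x̄ = 2.042857 − 0.003223·470.857143 = 0.525277
ŷ(453) = a + b·453 = 0.525277 + 0.003223·453 = 1.985303

1.985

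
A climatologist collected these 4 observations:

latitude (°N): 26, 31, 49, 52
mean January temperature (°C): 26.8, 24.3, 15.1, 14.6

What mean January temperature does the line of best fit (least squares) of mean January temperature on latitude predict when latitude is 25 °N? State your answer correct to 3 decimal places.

27.216

n = 4, Σx = 158, Σy = 80.8, Σxy = 2949.2, Σx² = 6742
Sxx = Σx² − (Σx)²/n = 6742 − 6241 = 501
Sxy = Σxy − (Σx)(Σy)/n = 2949.2 − 3191.6 = -242.4
b = Sxy/Sxx = -242.4/501 = -0.483832
a = ȳ − b·x̄ = 20.2 − (-0.483832)·39.5 = 39.311377
ŷ(25) = a + b·25 = 39.311377 + (-0.483832)·25 = 27.215569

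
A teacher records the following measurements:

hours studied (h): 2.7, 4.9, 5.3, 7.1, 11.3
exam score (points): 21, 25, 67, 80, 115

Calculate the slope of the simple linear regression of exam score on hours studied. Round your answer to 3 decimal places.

n = 5, Σx = 31.3, Σy = 308, Σxy = 2401.8, Σx² = 237.49
Sxx = Σx² − (Σx)²/n = 237.49 − 195.938 = 41.552
Sxy = Σxy − (Σx)(Σy)/n = 2401.8 − 1928.08 = 473.72
b = Sxy/Sxx = 473.72/41.552 = 11.400655

11.401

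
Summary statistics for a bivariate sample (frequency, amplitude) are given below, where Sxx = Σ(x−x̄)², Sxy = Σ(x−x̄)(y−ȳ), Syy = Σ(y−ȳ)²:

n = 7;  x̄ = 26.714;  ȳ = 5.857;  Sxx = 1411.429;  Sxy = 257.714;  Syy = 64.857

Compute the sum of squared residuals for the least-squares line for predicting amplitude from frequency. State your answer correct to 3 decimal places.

17.801

b = Sxy/Sxx = 257.714/1411.429 = 0.182591
SSE = Syy − b·Sxy = 64.857 − 0.182591·257.714 = 17.800785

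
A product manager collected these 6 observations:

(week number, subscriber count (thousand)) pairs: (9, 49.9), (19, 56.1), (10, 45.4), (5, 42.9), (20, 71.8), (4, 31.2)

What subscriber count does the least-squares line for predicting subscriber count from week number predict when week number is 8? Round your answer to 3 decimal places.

n = 6, Σx = 67, Σy = 297.3, Σxy = 3744.3, Σx² = 983
Sxx = Σx² − (Σx)²/n = 983 − 748.166667 = 234.833333
Sxy = Σxy − (Σx)(Σy)/n = 3744.3 − 3319.85 = 424.45
b = Sxy/Sxx = 424.45/234.833333 = 1.807452
a = ȳ − b·x̄ = 49.55 − 1.807452·11.166667 = 29.366785
ŷ(8) = a + b·8 = 29.366785 + 1.807452·8 = 43.826402

43.826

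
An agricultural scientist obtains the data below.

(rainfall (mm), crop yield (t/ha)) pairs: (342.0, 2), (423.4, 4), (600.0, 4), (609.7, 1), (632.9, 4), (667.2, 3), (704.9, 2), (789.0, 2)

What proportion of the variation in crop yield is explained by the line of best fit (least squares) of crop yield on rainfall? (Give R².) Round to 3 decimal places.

n = 8, Σx = 4769.1, Σy = 22, Σxy = 12908.3, Σx² = 2993088.91, Σy² = 70
Sxx = Σx² − (Σx)²/n = 2993088.91 − 2843039.35125 = 150049.55875
Sxy = Σxy − (Σx)(Σy)/n = 12908.3 − 13115.025 = -206.725
Syy = Σy² − (Σy)²/n = 70 − 60.5 = 9.5
R² = Sxy²/(Sxx·Syy) = (-206.725)²/(150049.55875·9.5) = 0.029980

0.030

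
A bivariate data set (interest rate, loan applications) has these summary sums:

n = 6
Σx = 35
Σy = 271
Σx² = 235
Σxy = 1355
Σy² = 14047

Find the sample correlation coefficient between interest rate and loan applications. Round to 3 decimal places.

-0.957

Sxx = Σx² − (Σx)²/n = 235 − 204.166667 = 30.833333
Sxy = Σxy − (Σx)(Σy)/n = 1355 − 1580.833333 = -225.833333
Syy = Σy² − (Σy)²/n = 14047 − 12240.166667 = 1806.833333
r = Sxy/√(Sxx·Syy) = -225.833333/√(55710.694444) = -225.833333/236.031130 = -0.956795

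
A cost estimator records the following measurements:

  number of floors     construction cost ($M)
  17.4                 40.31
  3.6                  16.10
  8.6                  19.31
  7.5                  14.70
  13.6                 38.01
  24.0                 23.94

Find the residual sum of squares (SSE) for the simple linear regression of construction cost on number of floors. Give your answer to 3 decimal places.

430.194

n = 6, Σx = 74.7, Σy = 152.37, Σxy = 2127.166, Σx² = 1206.89, Σy² = 4490.9559
Sxx = Σx² − (Σx)²/n = 1206.89 − 930.015 = 276.875
Sxy = Σxy − (Σx)(Σy)/n = 2127.166 − 1897.0065 = 230.1595
Syy = Σy² − (Σy)²/n = 4490.9559 − 3869.43615 = 621.51975
b = Sxy/Sxx = 230.1595/276.875 = 0.831276
SSE = Syy − b·Sxy = 621.51975 − 0.831276·230.1595 = 430.193717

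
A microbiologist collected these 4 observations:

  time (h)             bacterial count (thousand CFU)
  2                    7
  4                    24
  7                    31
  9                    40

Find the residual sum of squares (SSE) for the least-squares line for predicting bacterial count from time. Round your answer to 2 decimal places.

37.55

n = 4, Σx = 22, Σy = 102, Σxy = 687, Σx² = 150, Σy² = 3186
Sxx = Σx² − (Σx)²/n = 150 − 121 = 29
Sxy = Σxy − (Σx)(Σy)/n = 687 − 561 = 126
Syy = Σy² − (Σy)²/n = 3186 − 2601 = 585
b = Sxy/Sxx = 126/29 = 4.344828
SSE = Syy − b·Sxy = 585 − 4.344828·126 = 37.551724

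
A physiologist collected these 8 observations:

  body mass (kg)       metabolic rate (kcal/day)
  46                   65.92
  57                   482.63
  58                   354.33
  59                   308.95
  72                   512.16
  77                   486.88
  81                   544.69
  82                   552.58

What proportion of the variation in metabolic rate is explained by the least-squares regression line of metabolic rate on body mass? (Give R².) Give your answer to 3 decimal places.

0.731

n = 8, Σx = 532, Σy = 3308.14, Σxy = 233118.15, Σx² = 36608, Σy² = 1559668.8672
Sxx = Σx² − (Σx)²/n = 36608 − 35378 = 1230
Sxy = Σxy − (Σx)(Σy)/n = 233118.15 − 219991.31 = 13126.84
Syy = Σy² − (Σy)²/n = 1559668.8672 − 1367973.78245 = 191695.08475
R² = Sxy²/(Sxx·Syy) = (13126.84)²/(1230·191695.08475) = 0.730810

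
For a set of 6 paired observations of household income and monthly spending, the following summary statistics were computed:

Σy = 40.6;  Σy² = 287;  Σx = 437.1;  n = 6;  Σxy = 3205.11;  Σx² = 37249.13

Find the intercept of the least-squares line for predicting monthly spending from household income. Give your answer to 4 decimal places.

3.4330

Sxx = Σx² − (Σx)²/n = 37249.13 − 31842.735 = 5406.395
Sxy = Σxy − (Σx)(Σy)/n = 3205.11 − 2957.71 = 247.4
b = Sxy/Sxx = 247.4/5406.395 = 0.045761
a = ȳ − b·x̄ = 6.766667 − 0.045761·72.85 = 3.433005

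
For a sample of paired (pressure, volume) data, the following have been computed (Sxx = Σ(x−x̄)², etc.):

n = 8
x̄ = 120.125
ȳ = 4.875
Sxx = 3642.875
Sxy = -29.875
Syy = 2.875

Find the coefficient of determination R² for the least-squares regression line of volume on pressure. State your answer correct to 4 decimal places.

0.0852

R² = Sxy²/(Sxx·Syy) = (-29.875)²/(3642.875·2.875) = 0.085218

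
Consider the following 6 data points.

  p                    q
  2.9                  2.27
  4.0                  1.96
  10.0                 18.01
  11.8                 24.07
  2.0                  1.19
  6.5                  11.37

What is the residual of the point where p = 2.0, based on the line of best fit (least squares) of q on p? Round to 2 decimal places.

1.44

n = 6, Σx = 37.2, Σy = 58.87, Σxy = 554.834, Σx² = 309.9
Sxx = Σx² − (Σx)²/n = 309.9 − 230.64 = 79.26
Sxy = Σxy − (Σx)(Σy)/n = 554.834 − 364.994 = 189.84
b = Sxy/Sxx = 189.84/79.26 = 2.395155
a = ȳ − b·x̄ = 9.811667 − 2.395155·6.2 = -5.038295
ŷ(2.0) = -5.038295 + 2.395155·2 = -0.247985
residual = y − ŷ = 1.19 − (-0.247985) = 1.437985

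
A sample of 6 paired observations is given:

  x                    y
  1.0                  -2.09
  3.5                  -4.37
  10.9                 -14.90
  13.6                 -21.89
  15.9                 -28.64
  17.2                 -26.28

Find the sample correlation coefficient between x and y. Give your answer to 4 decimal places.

-0.9847

n = 6, Σx = 62.1, Σy = -98.17, Σxy = -1384.891, Σx² = 865.67, Σy² = 2235.5351
Sxx = Σx² − (Σx)²/n = 865.67 − 642.735 = 222.935
Sxy = Σxy − (Σx)(Σy)/n = -1384.891 − (-1016.0595) = -368.8315
Syy = Σy² − (Σy)²/n = 2235.5351 − 1606.224817 = 629.310283
r = Sxy/√(Sxx·Syy) = -368.8315/√(140295.288015) = -368.8315/374.560126 = -0.984706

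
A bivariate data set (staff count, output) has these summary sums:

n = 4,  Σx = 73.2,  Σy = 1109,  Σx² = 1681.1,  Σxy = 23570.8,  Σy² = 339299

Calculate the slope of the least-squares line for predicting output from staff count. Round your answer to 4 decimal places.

Sxx = Σx² − (Σx)²/n = 1681.1 − 1339.56 = 341.54
Sxy = Σxy − (Σx)(Σy)/n = 23570.8 − 20294.7 = 3276.1
b = Sxy/Sxx = 3276.1/341.54 = 9.592141

9.5921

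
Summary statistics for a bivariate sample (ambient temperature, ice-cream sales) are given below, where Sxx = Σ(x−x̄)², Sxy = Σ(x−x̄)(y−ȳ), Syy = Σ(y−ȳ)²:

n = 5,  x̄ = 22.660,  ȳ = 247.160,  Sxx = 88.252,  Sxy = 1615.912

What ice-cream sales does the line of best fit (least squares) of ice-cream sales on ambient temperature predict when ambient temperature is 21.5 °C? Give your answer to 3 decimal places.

225.920

b = Sxy/Sxx = 1615.912/88.252 = 18.310203
a = ȳ − b·x̄ = 247.16 − 18.310203·22.66 = -167.749191
ŷ(21.5) = a + b·21.5 = -167.749191 + 18.310203·21.5 = 225.920165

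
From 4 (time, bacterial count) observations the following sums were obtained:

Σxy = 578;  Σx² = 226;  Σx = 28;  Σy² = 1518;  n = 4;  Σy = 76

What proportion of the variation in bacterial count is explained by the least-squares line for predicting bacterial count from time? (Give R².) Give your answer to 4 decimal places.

0.9532

Sxx = Σx² − (Σx)²/n = 226 − 196 = 30
Sxy = Σxy − (Σx)(Σy)/n = 578 − 532 = 46
Syy = Σy² − (Σy)²/n = 1518 − 1444 = 74
R² = Sxy²/(Sxx·Syy) = (46)²/(30·74) = 0.953153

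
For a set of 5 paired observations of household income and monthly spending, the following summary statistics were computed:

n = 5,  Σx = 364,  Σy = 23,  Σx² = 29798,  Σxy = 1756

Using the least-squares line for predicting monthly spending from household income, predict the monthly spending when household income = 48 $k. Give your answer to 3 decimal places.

Sxx = Σx² − (Σx)²/n = 29798 − 26499.2 = 3298.8
Sxy = Σxy − (Σx)(Σy)/n = 1756 − 1674.4 = 81.6
b = Sxy/Sxx = 81.6/3298.8 = 0.024736
a = ȳ − b·x̄ = 4.6 − 0.024736·72.8 = 2.799200
ŷ(48) = a + b·48 = 2.799200 + 0.024736·48 = 3.986541

3.987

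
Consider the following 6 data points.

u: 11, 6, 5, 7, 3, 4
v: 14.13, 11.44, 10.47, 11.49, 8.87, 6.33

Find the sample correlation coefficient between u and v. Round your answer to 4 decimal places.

n = 6, Σx = 36, Σy = 62.73, Σxy = 408.78, Σx² = 256, Σy² = 690.9173
Sxx = Σx² − (Σx)²/n = 256 − 216 = 40
Sxy = Σxy − (Σx)(Σy)/n = 408.78 − 376.38 = 32.4
Syy = Σy² − (Σy)²/n = 690.9173 − 655.84215 = 35.07515
r = Sxy/√(Sxx·Syy) = 32.4/√(1403.006) = 32.4/37.456722 = 0.864998

0.8650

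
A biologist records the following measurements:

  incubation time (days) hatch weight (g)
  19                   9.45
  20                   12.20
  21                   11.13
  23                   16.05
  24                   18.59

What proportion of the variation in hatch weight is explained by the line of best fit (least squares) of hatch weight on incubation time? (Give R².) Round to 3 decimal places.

n = 5, Σx = 107, Σy = 67.42, Σxy = 1472.59, Σx² = 2307, Σy² = 965.21
Sxx = Σx² − (Σx)²/n = 2307 − 2289.8 = 17.2
Sxy = Σxy − (Σx)(Σy)/n = 1472.59 − 1442.788 = 29.802
Syy = Σy² − (Σy)²/n = 965.21 − 909.09128 = 56.11872
R² = Sxy²/(Sxx·Syy) = (29.802)²/(17.2·56.11872) = 0.920141

0.920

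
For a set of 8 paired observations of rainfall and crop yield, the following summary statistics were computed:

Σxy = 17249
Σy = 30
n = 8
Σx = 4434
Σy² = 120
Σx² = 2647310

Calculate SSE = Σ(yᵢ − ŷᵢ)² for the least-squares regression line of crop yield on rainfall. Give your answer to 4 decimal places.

Sxx = Σx² − (Σx)²/n = 2647310 − 2457544.5 = 189765.5
Sxy = Σxy − (Σx)(Σy)/n = 17249 − 16627.5 = 621.5
Syy = Σy² − (Σy)²/n = 120 − 112.5 = 7.5
b = Sxy/Sxx = 621.5/189765.5 = 0.003275
SSE = Syy − b·Sxy = 7.5 − 0.003275·621.5 = 5.464529

5.4645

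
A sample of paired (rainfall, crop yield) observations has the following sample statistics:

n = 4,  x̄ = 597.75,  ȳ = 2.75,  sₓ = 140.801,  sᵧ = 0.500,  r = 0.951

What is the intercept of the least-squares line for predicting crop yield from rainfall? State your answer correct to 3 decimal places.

b = r · sᵧ/sₓ = 0.951 · 0.5/140.801 = 0.003377
a = ȳ − b·x̄ = 2.75 − 0.003377·597.75 = 0.731334

0.731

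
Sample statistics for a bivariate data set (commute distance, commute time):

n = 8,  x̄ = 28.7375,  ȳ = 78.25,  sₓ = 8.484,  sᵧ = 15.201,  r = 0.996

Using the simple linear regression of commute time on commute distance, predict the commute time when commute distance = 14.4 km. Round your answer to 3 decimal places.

52.664

b = r · sᵧ/sₓ = 0.996 · 15.201/8.484 = 1.784559
a = ȳ − b·x̄ = 78.25 − 1.784559·28.7375 = 26.966244
ŷ(14.4) = a + b·14.4 = 26.966244 + 1.784559·14.4 = 52.663890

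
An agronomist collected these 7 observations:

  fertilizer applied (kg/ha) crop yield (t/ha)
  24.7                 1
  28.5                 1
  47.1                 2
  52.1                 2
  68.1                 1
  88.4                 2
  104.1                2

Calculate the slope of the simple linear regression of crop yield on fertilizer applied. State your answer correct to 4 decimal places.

n = 7, Σx = 413, Σy = 11, Σxy = 704.7, Σx² = 29644.14
Sxx = Σx² − (Σx)²/n = 29644.14 − 24367 = 5277.14
Sxy = Σxy − (Σx)(Σy)/n = 704.7 − 649 = 55.7
b = Sxy/Sxx = 55.7/5277.14 = 0.010555

0.0106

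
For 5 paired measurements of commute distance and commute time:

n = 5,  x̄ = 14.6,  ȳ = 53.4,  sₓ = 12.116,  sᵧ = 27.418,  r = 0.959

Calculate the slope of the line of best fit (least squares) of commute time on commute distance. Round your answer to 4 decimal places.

b = r · sᵧ/sₓ = 0.959 · 27.418/12.116 = 2.170177

2.1702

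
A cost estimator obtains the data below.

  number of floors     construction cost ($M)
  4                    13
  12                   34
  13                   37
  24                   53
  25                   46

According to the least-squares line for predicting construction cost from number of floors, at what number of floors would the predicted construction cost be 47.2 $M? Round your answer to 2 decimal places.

22.13

n = 5, Σx = 78, Σy = 183, Σxy = 3363, Σx² = 1530
Sxx = Σx² − (Σx)²/n = 1530 − 1216.8 = 313.2
Sxy = Σxy − (Σx)(Σy)/n = 3363 − 2854.8 = 508.2
b = Sxy/Sxx = 508.2/313.2 = 1.622605
a = ȳ − b·x̄ = 36.6 − 1.622605·15.6 = 11.287356
Set a + b·x = 47.2: x = (47.2 − 11.287356) / 1.622605 = 22.132704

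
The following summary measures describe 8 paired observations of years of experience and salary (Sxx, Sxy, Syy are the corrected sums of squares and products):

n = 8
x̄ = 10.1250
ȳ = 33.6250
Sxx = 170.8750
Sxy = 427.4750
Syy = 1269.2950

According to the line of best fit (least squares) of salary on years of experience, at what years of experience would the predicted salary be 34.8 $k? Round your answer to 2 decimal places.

b = Sxy/Sxx = 427.475/170.875 = 2.501683
a = ȳ − b·x̄ = 33.625 − 2.501683·10.125 = 8.295465
Set a + b·x = 34.8: x = (34.8 − 8.295465) / 2.501683 = 10.594684

10.59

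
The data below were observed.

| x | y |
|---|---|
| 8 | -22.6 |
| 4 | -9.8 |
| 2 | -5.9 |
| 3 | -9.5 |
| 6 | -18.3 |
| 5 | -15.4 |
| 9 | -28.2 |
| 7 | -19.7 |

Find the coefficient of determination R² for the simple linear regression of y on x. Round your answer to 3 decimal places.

n = 8, Σx = 44, Σy = -129.4, Σxy = -838.8, Σx² = 284, Σy² = 2487.24
Sxx = Σx² − (Σx)²/n = 284 − 242 = 42
Sxy = Σxy − (Σx)(Σy)/n = -838.8 − (-711.7) = -127.1
Syy = Σy² − (Σy)²/n = 2487.24 − 2093.045 = 394.195
R² = Sxy²/(Sxx·Syy) = (-127.1)²/(42·394.195) = 0.975732

0.976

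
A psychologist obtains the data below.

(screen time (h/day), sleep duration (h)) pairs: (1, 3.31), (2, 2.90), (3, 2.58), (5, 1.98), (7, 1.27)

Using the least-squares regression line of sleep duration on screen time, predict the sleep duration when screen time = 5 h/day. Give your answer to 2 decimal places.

n = 5, Σx = 18, Σy = 12.04, Σxy = 35.64, Σx² = 88
Sxx = Σx² − (Σx)²/n = 88 − 64.8 = 23.2
Sxy = Σxy − (Σx)(Σy)/n = 35.64 − 43.344 = -7.704
b = Sxy/Sxx = -7.704/23.2 = -0.332069
a = ȳ − b·x̄ = 2.408 − (-0.332069)·3.6 = 3.603448
ŷ(5) = a + b·5 = 3.603448 + (-0.332069)·5 = 1.943103

1.94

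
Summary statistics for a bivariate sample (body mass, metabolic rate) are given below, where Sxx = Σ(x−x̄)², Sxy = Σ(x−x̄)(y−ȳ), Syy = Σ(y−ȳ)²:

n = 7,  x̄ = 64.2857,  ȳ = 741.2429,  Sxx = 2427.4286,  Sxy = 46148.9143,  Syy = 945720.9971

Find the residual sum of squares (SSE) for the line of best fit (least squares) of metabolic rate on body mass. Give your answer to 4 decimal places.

b = Sxy/Sxx = 46148.9143/2427.4286 = 19.011440
SSE = Syy − b·Sxy = 945720.9971 − 19.011440·46148.9143 = 68363.660588

68363.6606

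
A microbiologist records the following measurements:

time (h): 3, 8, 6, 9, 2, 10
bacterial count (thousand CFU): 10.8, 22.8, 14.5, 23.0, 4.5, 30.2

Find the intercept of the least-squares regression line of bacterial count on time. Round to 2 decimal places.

n = 6, Σx = 38, Σy = 105.8, Σxy = 819.8, Σx² = 294
Sxx = Σx² − (Σx)²/n = 294 − 240.666667 = 53.333333
Sxy = Σxy − (Σx)(Σy)/n = 819.8 − 670.066667 = 149.733333
b = Sxy/Sxx = 149.733333/53.333333 = 2.8075
a = ȳ − b·x̄ = 17.633333 − 2.8075·6.333333 = -0.1475

-0.15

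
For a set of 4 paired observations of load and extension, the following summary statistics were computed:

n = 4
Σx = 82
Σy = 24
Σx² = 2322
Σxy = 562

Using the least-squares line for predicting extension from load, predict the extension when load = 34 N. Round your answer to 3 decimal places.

7.474

Sxx = Σx² − (Σx)²/n = 2322 − 1681 = 641
Sxy = Σxy − (Σx)(Σy)/n = 562 − 492 = 70
b = Sxy/Sxx = 70/641 = 0.109204
a = ȳ − b·x̄ = 6 − 0.109204·20.5 = 3.761310
ŷ(34) = a + b·34 = 3.761310 + 0.109204·34 = 7.474259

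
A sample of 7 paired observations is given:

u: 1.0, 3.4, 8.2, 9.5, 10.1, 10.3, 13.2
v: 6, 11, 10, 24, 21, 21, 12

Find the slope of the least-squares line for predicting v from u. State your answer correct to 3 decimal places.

0.959

n = 7, Σx = 55.7, Σy = 105, Σxy = 940.2, Σx² = 552.39
Sxx = Σx² − (Σx)²/n = 552.39 − 443.212857 = 109.177143
Sxy = Σxy − (Σx)(Σy)/n = 940.2 − 835.5 = 104.7
b = Sxy/Sxx = 104.7/109.177143 = 0.958992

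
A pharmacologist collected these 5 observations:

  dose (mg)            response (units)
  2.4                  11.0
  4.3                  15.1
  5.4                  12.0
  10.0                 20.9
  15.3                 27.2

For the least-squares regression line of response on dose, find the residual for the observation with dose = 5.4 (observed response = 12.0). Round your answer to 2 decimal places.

n = 5, Σx = 37.4, Σy = 86.2, Σxy = 781.29, Σx² = 387.5
Sxx = Σx² − (Σx)²/n = 387.5 − 279.752 = 107.748
Sxy = Σxy − (Σx)(Σy)/n = 781.29 − 644.776 = 136.514
b = Sxy/Sxx = 136.514/107.748 = 1.266975
a = ȳ − b·x̄ = 17.24 − 1.266975·7.48 = 7.763029
ŷ(5.4) = 7.763029 + 1.266975·5.4 = 14.604692
residual = y − ŷ = 12.0 − 14.604692 = -2.604692

-2.60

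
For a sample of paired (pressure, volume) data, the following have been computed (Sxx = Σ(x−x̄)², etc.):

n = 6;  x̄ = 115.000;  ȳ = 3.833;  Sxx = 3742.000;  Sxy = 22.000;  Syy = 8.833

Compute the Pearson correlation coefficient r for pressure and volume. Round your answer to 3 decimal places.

0.121

r = Sxy/√(Sxx·Syy) = 22/√(33053.086) = 22/181.805077 = 0.121009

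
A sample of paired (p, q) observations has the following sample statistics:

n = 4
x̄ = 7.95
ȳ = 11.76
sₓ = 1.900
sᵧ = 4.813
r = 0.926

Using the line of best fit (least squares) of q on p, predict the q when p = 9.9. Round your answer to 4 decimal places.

16.3341

b = r · sᵧ/sₓ = 0.926 · 4.813/1.9 = 2.345704
a = ȳ − b·x̄ = 11.76 − 2.345704·7.95 = -6.888348
ŷ(9.9) = a + b·9.9 = -6.888348 + 2.345704·9.9 = 16.334123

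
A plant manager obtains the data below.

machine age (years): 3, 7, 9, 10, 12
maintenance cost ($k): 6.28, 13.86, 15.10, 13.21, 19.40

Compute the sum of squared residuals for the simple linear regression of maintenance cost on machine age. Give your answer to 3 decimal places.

12.019

n = 5, Σx = 41, Σy = 67.85, Σxy = 616.66, Σx² = 383, Σy² = 1010.4121
Sxx = Σx² − (Σx)²/n = 383 − 336.2 = 46.8
Sxy = Σxy − (Σx)(Σy)/n = 616.66 − 556.37 = 60.29
Syy = Σy² − (Σy)²/n = 1010.4121 − 920.7245 = 89.6876
b = Sxy/Sxx = 60.29/46.8 = 1.288248
SSE = Syy − b·Sxy = 89.6876 − 1.288248·60.29 = 12.019136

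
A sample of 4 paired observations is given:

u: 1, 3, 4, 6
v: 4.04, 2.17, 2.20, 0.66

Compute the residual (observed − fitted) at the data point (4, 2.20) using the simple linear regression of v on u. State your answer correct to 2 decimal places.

0.26

n = 4, Σx = 14, Σy = 9.07, Σxy = 23.31, Σx² = 62
Sxx = Σx² − (Σx)²/n = 62 − 49 = 13
Sxy = Σxy − (Σx)(Σy)/n = 23.31 − 31.745 = -8.435
b = Sxy/Sxx = -8.435/13 = -0.648846
a = ȳ − b·x̄ = 2.2675 − (-0.648846)·3.5 = 4.538462
ŷ(4) = 4.538462 + (-0.648846)·4 = 1.943077
residual = y − ŷ = 2.20 − 1.943077 = 0.256923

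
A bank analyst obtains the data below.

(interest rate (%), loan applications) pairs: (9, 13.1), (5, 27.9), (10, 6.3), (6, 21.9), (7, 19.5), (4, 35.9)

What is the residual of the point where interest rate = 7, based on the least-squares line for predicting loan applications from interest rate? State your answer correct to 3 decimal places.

n = 6, Σx = 41, Σy = 124.6, Σxy = 731.9, Σx² = 307
Sxx = Σx² − (Σx)²/n = 307 − 280.166667 = 26.833333
Sxy = Σxy − (Σx)(Σy)/n = 731.9 − 851.433333 = -119.533333
b = Sxy/Sxx = -119.533333/26.833333 = -4.454658
a = ȳ − b·x̄ = 20.766667 − (-4.454658)·6.833333 = 51.206832
ŷ(7) = 51.206832 + (-4.454658)·7 = 20.024224
residual = y − ŷ = 19.5 − 20.024224 = -0.524224

-0.524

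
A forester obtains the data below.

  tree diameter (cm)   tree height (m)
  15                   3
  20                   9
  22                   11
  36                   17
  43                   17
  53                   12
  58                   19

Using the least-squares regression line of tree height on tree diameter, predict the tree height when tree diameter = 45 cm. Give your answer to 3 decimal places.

15.085

n = 7, Σx = 247, Σy = 88, Σxy = 3548, Σx² = 10427
Sxx = Σx² − (Σx)²/n = 10427 − 8715.571429 = 1711.428571
Sxy = Σxy − (Σx)(Σy)/n = 3548 − 3105.142857 = 442.857143
b = Sxy/Sxx = 442.857143/1711.428571 = 0.258765
a = ȳ − b·x̄ = 12.571429 − 0.258765·35.285714 = 3.440735
ŷ(45) = a + b·45 = 3.440735 + 0.258765·45 = 15.085142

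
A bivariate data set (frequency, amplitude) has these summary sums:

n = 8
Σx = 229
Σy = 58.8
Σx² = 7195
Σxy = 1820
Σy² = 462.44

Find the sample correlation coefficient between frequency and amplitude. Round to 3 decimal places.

0.983

Sxx = Σx² − (Σx)²/n = 7195 − 6555.125 = 639.875
Sxy = Σxy − (Σx)(Σy)/n = 1820 − 1683.15 = 136.85
Syy = Σy² − (Σy)²/n = 462.44 − 432.18 = 30.26
r = Sxy/√(Sxx·Syy) = 136.85/√(19362.6175) = 136.85/139.149623 = 0.983474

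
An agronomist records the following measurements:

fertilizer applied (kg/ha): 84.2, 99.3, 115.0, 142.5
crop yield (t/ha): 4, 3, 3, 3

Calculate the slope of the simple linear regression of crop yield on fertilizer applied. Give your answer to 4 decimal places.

-0.0140

n = 4, Σx = 441, Σy = 13, Σxy = 1407.2, Σx² = 50481.38
Sxx = Σx² − (Σx)²/n = 50481.38 − 48620.25 = 1861.13
Sxy = Σxy − (Σx)(Σy)/n = 1407.2 − 1433.25 = -26.05
b = Sxy/Sxx = -26.05/1861.13 = -0.013997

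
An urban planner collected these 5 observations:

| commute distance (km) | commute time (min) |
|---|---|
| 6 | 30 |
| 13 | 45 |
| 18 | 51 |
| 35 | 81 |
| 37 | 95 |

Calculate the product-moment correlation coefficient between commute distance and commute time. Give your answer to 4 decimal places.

n = 5, Σx = 109, Σy = 302, Σxy = 8033, Σx² = 3123, Σy² = 21112
Sxx = Σx² − (Σx)²/n = 3123 − 2376.2 = 746.8
Sxy = Σxy − (Σx)(Σy)/n = 8033 − 6583.6 = 1449.4
Syy = Σy² − (Σy)²/n = 21112 − 18240.8 = 2871.2
r = Sxy/√(Sxx·Syy) = 1449.4/√(2144212.16) = 1449.4/1464.312863 = 0.989816

0.9898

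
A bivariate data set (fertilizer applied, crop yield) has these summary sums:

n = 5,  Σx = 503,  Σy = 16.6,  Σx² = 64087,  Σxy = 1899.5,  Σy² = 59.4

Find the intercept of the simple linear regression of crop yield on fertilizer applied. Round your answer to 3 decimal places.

Sxx = Σx² − (Σx)²/n = 64087 − 50601.8 = 13485.2
Sxy = Σxy − (Σx)(Σy)/n = 1899.5 − 1669.96 = 229.54
b = Sxy/Sxx = 229.54/13485.2 = 0.017022
a = ȳ − b·x̄ = 3.32 − 0.017022·100.6 = 1.607625

1.608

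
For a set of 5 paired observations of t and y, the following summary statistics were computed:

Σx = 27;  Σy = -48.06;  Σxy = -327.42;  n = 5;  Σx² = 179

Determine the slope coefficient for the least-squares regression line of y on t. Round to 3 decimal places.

Sxx = Σx² − (Σx)²/n = 179 − 145.8 = 33.2
Sxy = Σxy − (Σx)(Σy)/n = -327.42 − (-259.524) = -67.896
b = Sxy/Sxx = -67.896/33.2 = -2.045060

-2.045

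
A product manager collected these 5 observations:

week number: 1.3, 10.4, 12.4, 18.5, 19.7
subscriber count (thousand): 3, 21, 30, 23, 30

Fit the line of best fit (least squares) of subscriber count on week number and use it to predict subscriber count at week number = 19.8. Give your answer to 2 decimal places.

n = 5, Σx = 62.3, Σy = 107, Σxy = 1610.8, Σx² = 993.95
Sxx = Σx² − (Σx)²/n = 993.95 − 776.258 = 217.692
Sxy = Σxy − (Σx)(Σy)/n = 1610.8 − 1333.22 = 277.58
b = Sxy/Sxx = 277.58/217.692 = 1.275104
a = ȳ − b·x̄ = 21.4 − 1.275104·12.46 = 5.512201
ŷ(19.8) = a + b·19.8 = 5.512201 + 1.275104·19.8 = 30.759265

30.76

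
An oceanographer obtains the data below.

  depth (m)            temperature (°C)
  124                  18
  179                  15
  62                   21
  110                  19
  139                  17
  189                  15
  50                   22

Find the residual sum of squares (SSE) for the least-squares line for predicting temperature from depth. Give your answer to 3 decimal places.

0.343

n = 7, Σx = 853, Σy = 127, Σxy = 14607, Σx² = 120903, Σy² = 2349
Sxx = Σx² − (Σx)²/n = 120903 − 103944.142857 = 16958.857143
Sxy = Σxy − (Σx)(Σy)/n = 14607 − 15475.857143 = -868.857143
Syy = Σy² − (Σy)²/n = 2349 − 2304.142857 = 44.857143
b = Sxy/Sxx = -868.857143/16958.857143 = -0.051233
SSE = Syy − b·Sxy = 44.857143 − (-0.051233)·(-868.857143) = 0.342779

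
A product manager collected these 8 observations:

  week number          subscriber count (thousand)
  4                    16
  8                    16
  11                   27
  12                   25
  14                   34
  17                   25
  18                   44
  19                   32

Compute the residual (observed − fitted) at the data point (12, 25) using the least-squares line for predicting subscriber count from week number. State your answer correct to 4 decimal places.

-1.1224

n = 8, Σx = 103, Σy = 219, Σxy = 3090, Σx² = 1515
Sxx = Σx² − (Σx)²/n = 1515 − 1326.125 = 188.875
Sxy = Σxy − (Σx)(Σy)/n = 3090 − 2819.625 = 270.375
b = Sxy/Sxx = 270.375/188.875 = 1.431502
a = ȳ − b·x̄ = 27.375 − 1.431502·12.875 = 8.944408
ŷ(12) = 8.944408 + 1.431502·12 = 26.122435
residual = y − ŷ = 25 − 26.122435 = -1.122435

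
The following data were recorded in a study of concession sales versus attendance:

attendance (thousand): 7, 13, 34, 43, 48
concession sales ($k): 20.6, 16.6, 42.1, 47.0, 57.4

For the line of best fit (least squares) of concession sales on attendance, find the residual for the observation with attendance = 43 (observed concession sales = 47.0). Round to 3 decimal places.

n = 5, Σx = 145, Σy = 183.7, Σxy = 6567.6, Σx² = 5527
Sxx = Σx² − (Σx)²/n = 5527 − 4205 = 1322
Sxy = Σxy − (Σx)(Σy)/n = 6567.6 − 5327.3 = 1240.3
b = Sxy/Sxx = 1240.3/1322 = 0.938200
a = ȳ − b·x̄ = 36.74 − 0.938200·29 = 9.532209
ŷ(43) = 9.532209 + 0.938200·43 = 49.874796
residual = y − ŷ = 47.0 − 49.874796 = -2.874796

-2.875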